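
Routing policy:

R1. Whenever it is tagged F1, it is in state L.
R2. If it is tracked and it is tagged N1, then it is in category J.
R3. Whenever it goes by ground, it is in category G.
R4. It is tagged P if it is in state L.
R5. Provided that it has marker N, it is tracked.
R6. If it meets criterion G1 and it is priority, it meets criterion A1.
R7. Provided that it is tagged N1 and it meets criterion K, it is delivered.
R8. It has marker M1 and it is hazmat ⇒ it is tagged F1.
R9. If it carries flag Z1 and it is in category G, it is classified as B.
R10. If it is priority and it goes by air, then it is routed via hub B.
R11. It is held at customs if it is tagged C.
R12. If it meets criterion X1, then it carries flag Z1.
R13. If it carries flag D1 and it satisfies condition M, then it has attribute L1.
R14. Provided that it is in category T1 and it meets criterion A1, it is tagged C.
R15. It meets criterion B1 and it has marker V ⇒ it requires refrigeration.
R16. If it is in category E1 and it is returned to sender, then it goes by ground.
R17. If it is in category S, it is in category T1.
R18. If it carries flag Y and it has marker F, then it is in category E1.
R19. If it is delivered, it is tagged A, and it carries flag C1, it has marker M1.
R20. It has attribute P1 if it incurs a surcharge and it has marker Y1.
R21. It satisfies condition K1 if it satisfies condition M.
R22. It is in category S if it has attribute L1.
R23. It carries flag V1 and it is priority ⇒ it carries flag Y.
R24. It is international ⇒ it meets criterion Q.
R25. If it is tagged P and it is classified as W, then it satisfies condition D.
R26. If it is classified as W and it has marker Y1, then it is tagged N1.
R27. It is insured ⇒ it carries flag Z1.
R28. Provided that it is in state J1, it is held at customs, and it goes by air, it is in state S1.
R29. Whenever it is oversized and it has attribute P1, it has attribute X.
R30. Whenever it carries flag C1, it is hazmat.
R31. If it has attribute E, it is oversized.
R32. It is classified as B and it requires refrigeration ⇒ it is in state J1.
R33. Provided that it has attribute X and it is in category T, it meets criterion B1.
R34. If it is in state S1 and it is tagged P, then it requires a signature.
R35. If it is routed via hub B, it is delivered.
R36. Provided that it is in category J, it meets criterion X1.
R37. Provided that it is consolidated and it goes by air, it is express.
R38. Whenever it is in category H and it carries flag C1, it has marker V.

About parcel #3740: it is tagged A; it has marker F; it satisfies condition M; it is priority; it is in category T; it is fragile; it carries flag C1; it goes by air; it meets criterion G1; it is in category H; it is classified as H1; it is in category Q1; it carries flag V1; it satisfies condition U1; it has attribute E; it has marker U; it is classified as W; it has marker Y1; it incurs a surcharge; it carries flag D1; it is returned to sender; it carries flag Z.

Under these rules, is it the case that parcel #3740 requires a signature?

Forward chaining from the given facts derives: meets criterion A1, is routed via hub B, has attribute L1, has attribute P1, satisfies condition K1, is in category S, carries flag Y, is tagged N1, is hazmat, is oversized, is delivered, has marker V, is in category T1, is in category E1, has marker M1, has attribute X, meets criterion B1, is tagged F1, is tagged C, requires refrigeration, goes by ground, is in state L, is in category G, is tagged P, is held at customs, satisfies condition D.
The only rule concluding "it requires a signature" is R34, which needs "it is in state S1"; that is never established.

No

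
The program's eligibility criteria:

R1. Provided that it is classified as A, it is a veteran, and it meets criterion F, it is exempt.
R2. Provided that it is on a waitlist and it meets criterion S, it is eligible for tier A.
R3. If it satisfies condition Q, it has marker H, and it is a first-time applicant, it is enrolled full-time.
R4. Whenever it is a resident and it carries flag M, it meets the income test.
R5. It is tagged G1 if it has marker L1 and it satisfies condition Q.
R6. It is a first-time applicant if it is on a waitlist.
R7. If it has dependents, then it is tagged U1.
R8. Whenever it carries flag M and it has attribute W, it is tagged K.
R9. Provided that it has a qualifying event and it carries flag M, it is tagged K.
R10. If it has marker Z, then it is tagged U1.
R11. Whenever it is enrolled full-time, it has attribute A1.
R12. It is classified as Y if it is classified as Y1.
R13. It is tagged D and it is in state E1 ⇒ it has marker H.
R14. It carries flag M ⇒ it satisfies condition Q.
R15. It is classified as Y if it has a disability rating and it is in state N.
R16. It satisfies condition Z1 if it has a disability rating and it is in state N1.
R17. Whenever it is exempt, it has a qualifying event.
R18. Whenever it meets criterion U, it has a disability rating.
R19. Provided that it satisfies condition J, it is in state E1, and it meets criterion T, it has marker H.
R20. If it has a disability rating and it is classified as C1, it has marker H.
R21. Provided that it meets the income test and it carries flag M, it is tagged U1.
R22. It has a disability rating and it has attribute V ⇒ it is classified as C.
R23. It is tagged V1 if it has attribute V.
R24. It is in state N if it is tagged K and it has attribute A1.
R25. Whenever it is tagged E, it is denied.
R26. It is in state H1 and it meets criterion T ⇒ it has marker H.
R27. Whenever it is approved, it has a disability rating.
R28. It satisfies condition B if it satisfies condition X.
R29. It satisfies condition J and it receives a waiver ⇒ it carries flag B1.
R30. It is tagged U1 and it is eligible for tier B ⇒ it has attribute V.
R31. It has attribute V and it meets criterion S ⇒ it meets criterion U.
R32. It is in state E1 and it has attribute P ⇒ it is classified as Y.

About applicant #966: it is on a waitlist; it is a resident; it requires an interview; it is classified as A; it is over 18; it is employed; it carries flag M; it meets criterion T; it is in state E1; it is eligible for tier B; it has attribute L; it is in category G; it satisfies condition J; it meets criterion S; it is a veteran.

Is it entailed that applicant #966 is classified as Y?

Forward chaining from the given facts derives: is eligible for tier A, meets the income test, is a first-time applicant, satisfies condition Q, has marker H, is tagged U1, has attribute V, meets criterion U, is enrolled full-time, has attribute A1, has a disability rating, is classified as C, is tagged V1.
Rules concluding "it is classified as Y": R12 needs "it is classified as Y1"; R15 needs "it is in state N"; R32 needs "it has attribute P" — none of these are established.

No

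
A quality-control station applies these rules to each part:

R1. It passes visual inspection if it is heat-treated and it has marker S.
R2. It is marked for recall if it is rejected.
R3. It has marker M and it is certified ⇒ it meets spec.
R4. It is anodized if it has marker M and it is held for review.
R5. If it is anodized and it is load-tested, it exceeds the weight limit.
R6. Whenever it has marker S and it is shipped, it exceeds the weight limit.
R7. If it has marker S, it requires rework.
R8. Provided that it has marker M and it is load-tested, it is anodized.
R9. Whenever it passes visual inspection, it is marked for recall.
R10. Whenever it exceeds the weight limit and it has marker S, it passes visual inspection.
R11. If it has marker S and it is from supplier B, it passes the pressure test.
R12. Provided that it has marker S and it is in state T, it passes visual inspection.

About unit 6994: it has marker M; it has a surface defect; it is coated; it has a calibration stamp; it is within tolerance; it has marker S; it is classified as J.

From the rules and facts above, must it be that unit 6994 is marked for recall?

No

Forward chaining from the given facts derives: requires rework.
Rules concluding "it is marked for recall": R2 needs "it is rejected"; R9 needs "it passes visual inspection" — none of these are established.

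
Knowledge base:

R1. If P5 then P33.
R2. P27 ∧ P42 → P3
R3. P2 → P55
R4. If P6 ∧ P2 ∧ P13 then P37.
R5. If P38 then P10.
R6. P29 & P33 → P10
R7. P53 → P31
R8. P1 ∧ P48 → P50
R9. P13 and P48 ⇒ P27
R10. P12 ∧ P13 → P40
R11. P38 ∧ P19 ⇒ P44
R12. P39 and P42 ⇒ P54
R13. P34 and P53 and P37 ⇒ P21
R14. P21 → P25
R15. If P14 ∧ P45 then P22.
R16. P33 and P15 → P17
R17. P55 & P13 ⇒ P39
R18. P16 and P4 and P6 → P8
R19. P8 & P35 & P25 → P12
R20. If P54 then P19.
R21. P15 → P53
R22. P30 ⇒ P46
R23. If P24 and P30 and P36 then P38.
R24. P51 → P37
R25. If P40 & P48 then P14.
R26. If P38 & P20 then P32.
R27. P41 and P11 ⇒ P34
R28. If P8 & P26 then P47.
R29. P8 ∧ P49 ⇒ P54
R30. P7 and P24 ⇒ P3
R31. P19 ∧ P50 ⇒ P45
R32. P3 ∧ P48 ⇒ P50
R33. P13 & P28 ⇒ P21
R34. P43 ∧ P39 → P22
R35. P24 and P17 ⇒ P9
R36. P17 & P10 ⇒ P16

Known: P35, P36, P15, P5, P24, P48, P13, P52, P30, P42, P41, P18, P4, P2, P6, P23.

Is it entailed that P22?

Forward chaining from the given facts derives: P33, P55, P37, P27, P17, P39, P53, P46, P38, P9, P3, P10, P31, P54, P19, P50, P16, P44, P8, P45.
Rules concluding P22: R15 needs P14; R34 needs P43 — none of these are established.

No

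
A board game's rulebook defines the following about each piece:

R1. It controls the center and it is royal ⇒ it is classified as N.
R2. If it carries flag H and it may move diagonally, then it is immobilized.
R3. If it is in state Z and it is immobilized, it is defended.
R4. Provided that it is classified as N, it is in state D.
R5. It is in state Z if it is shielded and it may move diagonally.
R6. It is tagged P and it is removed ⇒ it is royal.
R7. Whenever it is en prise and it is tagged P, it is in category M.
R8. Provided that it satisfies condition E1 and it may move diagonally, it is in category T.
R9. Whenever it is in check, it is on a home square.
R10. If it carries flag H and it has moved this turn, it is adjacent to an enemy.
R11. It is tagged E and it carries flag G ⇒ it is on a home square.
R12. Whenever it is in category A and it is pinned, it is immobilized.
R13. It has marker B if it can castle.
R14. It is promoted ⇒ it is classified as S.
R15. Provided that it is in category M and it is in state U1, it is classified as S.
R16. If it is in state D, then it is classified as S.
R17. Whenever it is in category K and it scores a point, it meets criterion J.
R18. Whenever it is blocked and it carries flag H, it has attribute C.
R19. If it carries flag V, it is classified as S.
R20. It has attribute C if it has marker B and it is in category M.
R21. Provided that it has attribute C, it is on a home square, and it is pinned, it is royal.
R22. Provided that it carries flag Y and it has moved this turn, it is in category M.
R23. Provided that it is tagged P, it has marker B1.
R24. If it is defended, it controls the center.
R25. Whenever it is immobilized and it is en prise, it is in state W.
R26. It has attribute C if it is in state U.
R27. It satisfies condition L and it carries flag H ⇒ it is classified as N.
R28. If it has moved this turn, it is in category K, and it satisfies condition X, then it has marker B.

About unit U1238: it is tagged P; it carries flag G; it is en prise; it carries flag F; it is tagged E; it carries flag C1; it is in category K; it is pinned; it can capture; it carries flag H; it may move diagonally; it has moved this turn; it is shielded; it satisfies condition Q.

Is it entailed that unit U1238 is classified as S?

Forward chaining from the given facts derives: is immobilized, is in state Z, is in category M, is adjacent to an enemy, is on a home square, has marker B1, is in state W, is defended, controls the center.
Rules concluding "it is classified as S": R14 needs "it is promoted"; R15 needs "it is in state U1"; R16 needs "it is in state D"; R19 needs "it carries flag V" — none of these are established.

No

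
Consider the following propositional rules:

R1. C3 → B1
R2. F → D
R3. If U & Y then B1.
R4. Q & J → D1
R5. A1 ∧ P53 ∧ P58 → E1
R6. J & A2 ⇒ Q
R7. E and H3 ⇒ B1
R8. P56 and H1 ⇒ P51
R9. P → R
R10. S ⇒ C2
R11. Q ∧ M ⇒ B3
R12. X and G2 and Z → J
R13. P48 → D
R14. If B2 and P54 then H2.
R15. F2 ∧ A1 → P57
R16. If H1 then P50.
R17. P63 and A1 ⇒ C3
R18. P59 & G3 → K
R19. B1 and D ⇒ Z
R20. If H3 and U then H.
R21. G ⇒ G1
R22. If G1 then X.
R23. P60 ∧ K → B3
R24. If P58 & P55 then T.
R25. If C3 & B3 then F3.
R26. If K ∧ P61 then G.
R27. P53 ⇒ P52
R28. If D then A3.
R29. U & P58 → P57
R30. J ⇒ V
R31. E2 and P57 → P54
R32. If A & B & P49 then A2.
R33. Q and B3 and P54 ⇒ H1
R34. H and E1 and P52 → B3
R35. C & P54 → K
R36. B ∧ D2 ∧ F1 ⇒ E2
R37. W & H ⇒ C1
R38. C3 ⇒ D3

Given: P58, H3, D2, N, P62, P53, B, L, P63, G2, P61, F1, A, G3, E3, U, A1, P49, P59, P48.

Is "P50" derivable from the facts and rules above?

Yes

E1  (by R5: A1, P53, P58)
D  (by R13: P48)
C3  (by R17: P63, A1)
K  (by R18: P59, G3)
H  (by R20: H3, U)
G  (by R26: K, P61)
P52  (by R27: P53)
P57  (by R29: U, P58)
A2  (by R32: A, B, P49)
B3  (by R34: H, E1, P52)
E2  (by R36: B, D2, F1)
B1  (by R1: C3)
Z  (by R19: B1, D)
G1  (by R21: G)
X  (by R22: G1)
P54  (by R31: E2, P57)
J  (by R12: X, G2, Z)
Q  (by R6: J, A2)
H1  (by R33: Q, B3, P54)
P50  (by R16: H1)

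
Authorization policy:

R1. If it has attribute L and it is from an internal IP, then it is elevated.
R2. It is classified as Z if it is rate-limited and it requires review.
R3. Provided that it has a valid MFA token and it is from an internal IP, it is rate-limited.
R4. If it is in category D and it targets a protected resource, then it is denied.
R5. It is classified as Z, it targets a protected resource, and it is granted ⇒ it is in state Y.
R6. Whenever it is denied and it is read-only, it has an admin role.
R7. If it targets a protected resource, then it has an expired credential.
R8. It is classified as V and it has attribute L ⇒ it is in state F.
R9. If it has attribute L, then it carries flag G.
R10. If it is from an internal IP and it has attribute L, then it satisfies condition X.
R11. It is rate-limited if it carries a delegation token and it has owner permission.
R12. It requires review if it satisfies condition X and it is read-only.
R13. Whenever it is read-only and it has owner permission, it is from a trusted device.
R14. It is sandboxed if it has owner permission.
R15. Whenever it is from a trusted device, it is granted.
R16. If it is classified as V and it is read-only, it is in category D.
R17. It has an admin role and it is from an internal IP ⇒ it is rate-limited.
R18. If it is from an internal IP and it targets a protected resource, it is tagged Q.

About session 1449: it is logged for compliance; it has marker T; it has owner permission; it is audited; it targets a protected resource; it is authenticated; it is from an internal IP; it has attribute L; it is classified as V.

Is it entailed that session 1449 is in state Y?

Forward chaining from the given facts derives: is elevated, has an expired credential, is in state F, carries flag G, satisfies condition X, is sandboxed, is tagged Q.
The only rule concluding "it is in state Y" is R5, which needs "it is classified as Z"; that is never established.

No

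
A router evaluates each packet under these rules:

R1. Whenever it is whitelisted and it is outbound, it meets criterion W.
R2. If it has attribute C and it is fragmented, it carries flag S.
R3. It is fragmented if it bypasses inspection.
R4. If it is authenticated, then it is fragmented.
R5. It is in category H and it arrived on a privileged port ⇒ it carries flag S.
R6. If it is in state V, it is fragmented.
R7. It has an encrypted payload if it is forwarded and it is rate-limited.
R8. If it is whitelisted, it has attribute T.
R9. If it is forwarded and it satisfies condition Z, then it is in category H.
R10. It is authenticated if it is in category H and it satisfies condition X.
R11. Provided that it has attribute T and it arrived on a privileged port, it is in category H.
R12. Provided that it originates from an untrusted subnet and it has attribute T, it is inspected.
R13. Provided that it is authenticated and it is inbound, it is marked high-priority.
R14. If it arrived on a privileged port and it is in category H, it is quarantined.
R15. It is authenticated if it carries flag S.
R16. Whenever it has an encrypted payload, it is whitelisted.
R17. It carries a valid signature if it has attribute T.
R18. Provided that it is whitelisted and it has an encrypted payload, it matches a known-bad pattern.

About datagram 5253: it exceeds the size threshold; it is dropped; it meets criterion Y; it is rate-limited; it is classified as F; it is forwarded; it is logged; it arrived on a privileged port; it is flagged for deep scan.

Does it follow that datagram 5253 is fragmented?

Yes

By R7 (it is forwarded, it is rate-limited): it has an encrypted payload.
By R16 (it has an encrypted payload): it is whitelisted.
By R8 (it is whitelisted): it has attribute T.
By R11 (it has attribute T, it arrived on a privileged port): it is in category H.
By R5 (it is in category H, it arrived on a privileged port): it carries flag S.
By R15 (it carries flag S): it is authenticated.
By R4 (it is authenticated): it is fragmented.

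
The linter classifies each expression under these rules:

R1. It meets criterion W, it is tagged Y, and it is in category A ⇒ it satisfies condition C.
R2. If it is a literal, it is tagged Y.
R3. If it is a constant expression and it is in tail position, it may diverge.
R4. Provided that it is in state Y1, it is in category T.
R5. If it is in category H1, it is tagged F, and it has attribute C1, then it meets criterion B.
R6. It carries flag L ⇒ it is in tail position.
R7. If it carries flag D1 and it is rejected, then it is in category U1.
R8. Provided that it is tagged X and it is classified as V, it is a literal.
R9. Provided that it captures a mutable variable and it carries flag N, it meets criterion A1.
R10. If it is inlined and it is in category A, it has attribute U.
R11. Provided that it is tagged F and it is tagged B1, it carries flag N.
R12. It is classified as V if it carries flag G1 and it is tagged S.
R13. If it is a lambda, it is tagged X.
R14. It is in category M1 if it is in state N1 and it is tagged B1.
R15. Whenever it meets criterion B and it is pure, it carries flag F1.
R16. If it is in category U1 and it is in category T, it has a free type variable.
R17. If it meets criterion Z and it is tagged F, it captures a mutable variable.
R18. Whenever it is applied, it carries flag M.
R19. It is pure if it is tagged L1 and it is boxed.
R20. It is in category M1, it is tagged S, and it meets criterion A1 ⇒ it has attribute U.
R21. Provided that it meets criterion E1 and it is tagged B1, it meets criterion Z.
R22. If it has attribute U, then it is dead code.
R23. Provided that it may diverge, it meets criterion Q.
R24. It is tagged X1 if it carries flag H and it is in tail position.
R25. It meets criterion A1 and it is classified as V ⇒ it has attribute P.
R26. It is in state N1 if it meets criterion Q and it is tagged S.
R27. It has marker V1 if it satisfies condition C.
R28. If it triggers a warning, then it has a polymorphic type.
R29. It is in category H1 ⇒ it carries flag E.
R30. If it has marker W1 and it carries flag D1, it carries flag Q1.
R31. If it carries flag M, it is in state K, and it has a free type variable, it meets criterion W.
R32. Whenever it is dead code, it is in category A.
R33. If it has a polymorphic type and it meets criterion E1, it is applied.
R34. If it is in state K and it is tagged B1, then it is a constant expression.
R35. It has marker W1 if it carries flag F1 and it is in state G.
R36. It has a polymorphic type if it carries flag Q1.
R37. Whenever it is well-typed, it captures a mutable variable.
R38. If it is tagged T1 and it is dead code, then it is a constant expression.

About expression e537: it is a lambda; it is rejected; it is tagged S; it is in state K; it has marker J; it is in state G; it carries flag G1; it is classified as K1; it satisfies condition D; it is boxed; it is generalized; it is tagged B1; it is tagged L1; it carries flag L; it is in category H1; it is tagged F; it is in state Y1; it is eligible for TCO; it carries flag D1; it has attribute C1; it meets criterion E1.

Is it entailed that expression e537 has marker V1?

By R4 (it is in state Y1): it is in category T.
By R5 (it is in category H1, it is tagged F, it has attribute C1): it meets criterion B.
By R6 (it carries flag L): it is in tail position.
By R7 (it carries flag D1, it is rejected): it is in category U1.
By R11 (it is tagged F, it is tagged B1): it carries flag N.
By R12 (it carries flag G1, it is tagged S): it is classified as V.
By R13 (it is a lambda): it is tagged X.
By R16 (it is in category U1, it is in category T): it has a free type variable.
By R19 (it is tagged L1, it is boxed): it is pure.
By R21 (it meets criterion E1, it is tagged B1): it meets criterion Z.
By R34 (it is in state K, it is tagged B1): it is a constant expression.
By R3 (it is a constant expression, it is in tail position): it may diverge.
By R8 (it is tagged X, it is classified as V): it is a literal.
By R15 (it meets criterion B, it is pure): it carries flag F1.
By R17 (it meets criterion Z, it is tagged F): it captures a mutable variable.
By R23 (it may diverge): it meets criterion Q.
By R26 (it meets criterion Q, it is tagged S): it is in state N1.
By R35 (it carries flag F1, it is in state G): it has marker W1.
By R2 (it is a literal): it is tagged Y.
By R9 (it captures a mutable variable, it carries flag N): it meets criterion A1.
By R14 (it is in state N1, it is tagged B1): it is in category M1.
By R20 (it is in category M1, it is tagged S, it meets criterion A1): it has attribute U.
By R22 (it has attribute U): it is dead code.
By R30 (it has marker W1, it carries flag D1): it carries flag Q1.
By R32 (it is dead code): it is in category A.
By R36 (it carries flag Q1): it has a polymorphic type.
By R33 (it has a polymorphic type, it meets criterion E1): it is applied.
By R18 (it is applied): it carries flag M.
By R31 (it carries flag M, it is in state K, it has a free type variable): it meets criterion W.
By R1 (it meets criterion W, it is tagged Y, it is in category A): it satisfies condition C.
By R27 (it satisfies condition C): it has marker V1.

Yes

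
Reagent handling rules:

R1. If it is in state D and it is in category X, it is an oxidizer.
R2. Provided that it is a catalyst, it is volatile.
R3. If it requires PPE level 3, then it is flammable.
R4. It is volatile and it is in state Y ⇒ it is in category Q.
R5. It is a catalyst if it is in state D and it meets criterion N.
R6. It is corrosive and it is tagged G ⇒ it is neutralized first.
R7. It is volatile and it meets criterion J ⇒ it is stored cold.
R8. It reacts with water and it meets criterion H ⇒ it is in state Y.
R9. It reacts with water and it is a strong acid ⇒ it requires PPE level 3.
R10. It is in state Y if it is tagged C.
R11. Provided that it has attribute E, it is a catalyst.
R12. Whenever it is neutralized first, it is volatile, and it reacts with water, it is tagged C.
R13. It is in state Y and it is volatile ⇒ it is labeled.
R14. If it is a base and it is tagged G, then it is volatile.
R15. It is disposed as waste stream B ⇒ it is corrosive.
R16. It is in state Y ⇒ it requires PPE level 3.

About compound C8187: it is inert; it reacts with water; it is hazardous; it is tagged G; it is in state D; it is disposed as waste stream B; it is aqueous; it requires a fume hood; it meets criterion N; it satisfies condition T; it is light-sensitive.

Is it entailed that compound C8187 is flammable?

By R5 (it is in state D, it meets criterion N): it is a catalyst.
By R15 (it is disposed as waste stream B): it is corrosive.
By R2 (it is a catalyst): it is volatile.
By R6 (it is corrosive, it is tagged G): it is neutralized first.
By R12 (it is neutralized first, it is volatile, it reacts with water): it is tagged C.
By R10 (it is tagged C): it is in state Y.
By R16 (it is in state Y): it requires PPE level 3.
By R3 (it requires PPE level 3): it is flammable.

Yes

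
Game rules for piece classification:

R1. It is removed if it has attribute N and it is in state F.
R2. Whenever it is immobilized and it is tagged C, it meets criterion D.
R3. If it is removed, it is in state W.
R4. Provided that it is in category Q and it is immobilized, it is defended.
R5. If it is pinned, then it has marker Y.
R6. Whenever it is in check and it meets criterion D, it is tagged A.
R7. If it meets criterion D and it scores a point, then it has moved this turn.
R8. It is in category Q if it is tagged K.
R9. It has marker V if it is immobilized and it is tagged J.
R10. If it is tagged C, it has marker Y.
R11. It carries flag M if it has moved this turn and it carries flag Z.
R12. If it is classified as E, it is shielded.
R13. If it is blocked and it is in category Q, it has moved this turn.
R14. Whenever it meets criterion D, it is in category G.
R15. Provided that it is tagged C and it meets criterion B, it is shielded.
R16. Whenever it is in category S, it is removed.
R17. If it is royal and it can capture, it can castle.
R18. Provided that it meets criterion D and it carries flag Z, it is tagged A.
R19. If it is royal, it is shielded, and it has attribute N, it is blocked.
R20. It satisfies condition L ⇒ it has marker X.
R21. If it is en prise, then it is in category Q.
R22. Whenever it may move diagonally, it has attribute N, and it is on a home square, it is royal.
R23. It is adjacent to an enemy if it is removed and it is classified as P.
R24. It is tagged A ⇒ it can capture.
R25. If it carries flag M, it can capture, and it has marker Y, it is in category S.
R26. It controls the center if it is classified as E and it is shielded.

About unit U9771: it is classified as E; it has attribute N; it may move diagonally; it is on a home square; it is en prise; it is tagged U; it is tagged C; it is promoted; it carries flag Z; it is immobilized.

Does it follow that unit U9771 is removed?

Yes

By R2 (it is immobilized, it is tagged C): it meets criterion D.
By R10 (it is tagged C): it has marker Y.
By R12 (it is classified as E): it is shielded.
By R18 (it meets criterion D, it carries flag Z): it is tagged A.
By R21 (it is en prise): it is in category Q.
By R22 (it may move diagonally, it has attribute N, it is on a home square): it is royal.
By R24 (it is tagged A): it can capture.
By R19 (it is royal, it is shielded, it has attribute N): it is blocked.
By R13 (it is blocked, it is in category Q): it has moved this turn.
By R11 (it has moved this turn, it carries flag Z): it carries flag M.
By R25 (it carries flag M, it can capture, it has marker Y): it is in category S.
By R16 (it is in category S): it is removed.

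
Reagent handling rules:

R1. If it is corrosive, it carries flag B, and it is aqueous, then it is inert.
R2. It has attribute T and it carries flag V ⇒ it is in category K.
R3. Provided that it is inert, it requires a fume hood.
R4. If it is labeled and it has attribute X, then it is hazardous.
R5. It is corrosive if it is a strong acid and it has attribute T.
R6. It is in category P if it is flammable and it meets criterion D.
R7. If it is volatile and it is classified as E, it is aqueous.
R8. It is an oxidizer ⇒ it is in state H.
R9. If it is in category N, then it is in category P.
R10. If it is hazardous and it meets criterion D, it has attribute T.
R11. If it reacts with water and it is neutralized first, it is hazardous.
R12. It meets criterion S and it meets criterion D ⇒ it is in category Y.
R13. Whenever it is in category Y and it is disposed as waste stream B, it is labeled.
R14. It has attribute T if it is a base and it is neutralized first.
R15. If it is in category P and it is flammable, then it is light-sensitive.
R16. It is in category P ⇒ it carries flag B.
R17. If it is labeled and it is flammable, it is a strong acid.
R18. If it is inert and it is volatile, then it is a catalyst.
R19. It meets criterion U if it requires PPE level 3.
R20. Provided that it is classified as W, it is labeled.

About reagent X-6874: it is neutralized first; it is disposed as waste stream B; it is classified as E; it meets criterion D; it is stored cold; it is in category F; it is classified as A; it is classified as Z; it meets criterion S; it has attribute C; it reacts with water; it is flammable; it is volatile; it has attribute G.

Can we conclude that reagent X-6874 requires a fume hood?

Yes

By R6 (it is flammable, it meets criterion D): it is in category P.
By R7 (it is volatile, it is classified as E): it is aqueous.
By R11 (it reacts with water, it is neutralized first): it is hazardous.
By R12 (it meets criterion S, it meets criterion D): it is in category Y.
By R13 (it is in category Y, it is disposed as waste stream B): it is labeled.
By R16 (it is in category P): it carries flag B.
By R17 (it is labeled, it is flammable): it is a strong acid.
By R10 (it is hazardous, it meets criterion D): it has attribute T.
By R5 (it is a strong acid, it has attribute T): it is corrosive.
By R1 (it is corrosive, it carries flag B, it is aqueous): it is inert.
By R3 (it is inert): it requires a fume hood.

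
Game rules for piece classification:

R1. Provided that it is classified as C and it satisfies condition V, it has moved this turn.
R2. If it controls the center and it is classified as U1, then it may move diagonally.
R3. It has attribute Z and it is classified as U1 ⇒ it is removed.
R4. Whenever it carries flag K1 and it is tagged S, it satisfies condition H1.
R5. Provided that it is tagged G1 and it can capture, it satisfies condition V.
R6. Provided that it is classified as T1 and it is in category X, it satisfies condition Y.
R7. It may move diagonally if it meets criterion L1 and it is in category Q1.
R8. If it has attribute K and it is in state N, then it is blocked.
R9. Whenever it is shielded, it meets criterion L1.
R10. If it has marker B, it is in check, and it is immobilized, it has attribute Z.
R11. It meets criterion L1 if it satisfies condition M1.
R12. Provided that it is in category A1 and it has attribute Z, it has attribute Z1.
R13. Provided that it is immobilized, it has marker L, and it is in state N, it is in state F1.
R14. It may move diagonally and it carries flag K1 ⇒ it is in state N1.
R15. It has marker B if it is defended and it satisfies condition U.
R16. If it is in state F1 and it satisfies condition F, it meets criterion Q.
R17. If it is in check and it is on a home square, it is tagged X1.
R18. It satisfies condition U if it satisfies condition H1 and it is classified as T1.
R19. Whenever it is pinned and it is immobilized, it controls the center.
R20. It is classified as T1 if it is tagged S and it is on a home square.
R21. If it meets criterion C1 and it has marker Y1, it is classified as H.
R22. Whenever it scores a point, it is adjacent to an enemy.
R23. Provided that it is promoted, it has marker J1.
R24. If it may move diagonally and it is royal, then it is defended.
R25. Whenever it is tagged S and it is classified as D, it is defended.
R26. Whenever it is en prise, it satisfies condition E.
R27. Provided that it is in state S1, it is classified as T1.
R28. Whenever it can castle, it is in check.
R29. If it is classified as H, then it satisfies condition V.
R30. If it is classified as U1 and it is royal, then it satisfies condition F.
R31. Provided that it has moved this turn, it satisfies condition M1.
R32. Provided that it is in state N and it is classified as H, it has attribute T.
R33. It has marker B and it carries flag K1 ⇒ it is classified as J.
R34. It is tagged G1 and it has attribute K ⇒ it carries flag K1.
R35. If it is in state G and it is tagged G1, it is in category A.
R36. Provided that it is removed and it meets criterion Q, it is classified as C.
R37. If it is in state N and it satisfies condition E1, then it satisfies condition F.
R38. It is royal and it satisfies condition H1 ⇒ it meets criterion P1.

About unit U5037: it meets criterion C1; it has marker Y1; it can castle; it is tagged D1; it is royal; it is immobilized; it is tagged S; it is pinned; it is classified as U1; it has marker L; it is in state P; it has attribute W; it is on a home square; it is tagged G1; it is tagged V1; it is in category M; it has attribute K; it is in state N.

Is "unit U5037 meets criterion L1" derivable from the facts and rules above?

Yes

By R13 (it is immobilized, it has marker L, it is in state N): it is in state F1.
By R19 (it is pinned, it is immobilized): it controls the center.
By R20 (it is tagged S, it is on a home square): it is classified as T1.
By R21 (it meets criterion C1, it has marker Y1): it is classified as H.
By R28 (it can castle): it is in check.
By R29 (it is classified as H): it satisfies condition V.
By R30 (it is classified as U1, it is royal): it satisfies condition F.
By R34 (it is tagged G1, it has attribute K): it carries flag K1.
By R2 (it controls the center, it is classified as U1): it may move diagonally.
By R4 (it carries flag K1, it is tagged S): it satisfies condition H1.
By R16 (it is in state F1, it satisfies condition F): it meets criterion Q.
By R18 (it satisfies condition H1, it is classified as T1): it satisfies condition U.
By R24 (it may move diagonally, it is royal): it is defended.
By R15 (it is defended, it satisfies condition U): it has marker B.
By R10 (it has marker B, it is in check, it is immobilized): it has attribute Z.
By R3 (it has attribute Z, it is classified as U1): it is removed.
By R36 (it is removed, it meets criterion Q): it is classified as C.
By R1 (it is classified as C, it satisfies condition V): it has moved this turn.
By R31 (it has moved this turn): it satisfies condition M1.
By R11 (it satisfies condition M1): it meets criterion L1.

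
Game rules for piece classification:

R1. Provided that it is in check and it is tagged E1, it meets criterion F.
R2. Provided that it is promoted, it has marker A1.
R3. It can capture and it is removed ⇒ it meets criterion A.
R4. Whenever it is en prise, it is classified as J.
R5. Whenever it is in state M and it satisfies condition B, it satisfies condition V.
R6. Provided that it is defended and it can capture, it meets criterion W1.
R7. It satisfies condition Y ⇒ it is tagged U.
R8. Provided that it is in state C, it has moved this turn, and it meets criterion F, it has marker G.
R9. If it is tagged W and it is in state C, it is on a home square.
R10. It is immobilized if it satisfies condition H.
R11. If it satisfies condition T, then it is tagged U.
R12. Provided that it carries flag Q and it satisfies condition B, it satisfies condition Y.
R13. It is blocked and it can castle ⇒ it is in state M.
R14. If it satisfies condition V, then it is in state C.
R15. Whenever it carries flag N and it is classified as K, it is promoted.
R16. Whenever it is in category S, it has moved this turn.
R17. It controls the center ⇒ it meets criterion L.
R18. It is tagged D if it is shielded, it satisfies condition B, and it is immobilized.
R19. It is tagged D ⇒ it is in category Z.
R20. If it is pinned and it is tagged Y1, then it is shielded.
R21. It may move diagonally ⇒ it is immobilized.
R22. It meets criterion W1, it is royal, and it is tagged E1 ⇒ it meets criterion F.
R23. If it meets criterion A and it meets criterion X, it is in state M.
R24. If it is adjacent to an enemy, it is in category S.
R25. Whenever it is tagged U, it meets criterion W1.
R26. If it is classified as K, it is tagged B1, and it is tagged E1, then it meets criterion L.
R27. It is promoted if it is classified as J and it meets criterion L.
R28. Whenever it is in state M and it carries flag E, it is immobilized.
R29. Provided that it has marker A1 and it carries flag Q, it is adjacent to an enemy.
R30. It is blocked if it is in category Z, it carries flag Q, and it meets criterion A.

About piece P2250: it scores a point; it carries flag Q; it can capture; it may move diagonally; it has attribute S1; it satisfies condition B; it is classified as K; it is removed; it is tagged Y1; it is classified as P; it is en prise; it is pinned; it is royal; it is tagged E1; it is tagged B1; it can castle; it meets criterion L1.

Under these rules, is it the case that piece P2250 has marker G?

Yes

By R3 (it can capture, it is removed): it meets criterion A.
By R4 (it is en prise): it is classified as J.
By R12 (it carries flag Q, it satisfies condition B): it satisfies condition Y.
By R20 (it is pinned, it is tagged Y1): it is shielded.
By R21 (it may move diagonally): it is immobilized.
By R26 (it is classified as K, it is tagged B1, it is tagged E1): it meets criterion L.
By R27 (it is classified as J, it meets criterion L): it is promoted.
By R2 (it is promoted): it has marker A1.
By R7 (it satisfies condition Y): it is tagged U.
By R18 (it is shielded, it satisfies condition B, it is immobilized): it is tagged D.
By R19 (it is tagged D): it is in category Z.
By R25 (it is tagged U): it meets criterion W1.
By R29 (it has marker A1, it carries flag Q): it is adjacent to an enemy.
By R30 (it is in category Z, it carries flag Q, it meets criterion A): it is blocked.
By R13 (it is blocked, it can castle): it is in state M.
By R22 (it meets criterion W1, it is royal, it is tagged E1): it meets criterion F.
By R24 (it is adjacent to an enemy): it is in category S.
By R5 (it is in state M, it satisfies condition B): it satisfies condition V.
By R14 (it satisfies condition V): it is in state C.
By R16 (it is in category S): it has moved this turn.
By R8 (it is in state C, it has moved this turn, it meets criterion F): it has marker G.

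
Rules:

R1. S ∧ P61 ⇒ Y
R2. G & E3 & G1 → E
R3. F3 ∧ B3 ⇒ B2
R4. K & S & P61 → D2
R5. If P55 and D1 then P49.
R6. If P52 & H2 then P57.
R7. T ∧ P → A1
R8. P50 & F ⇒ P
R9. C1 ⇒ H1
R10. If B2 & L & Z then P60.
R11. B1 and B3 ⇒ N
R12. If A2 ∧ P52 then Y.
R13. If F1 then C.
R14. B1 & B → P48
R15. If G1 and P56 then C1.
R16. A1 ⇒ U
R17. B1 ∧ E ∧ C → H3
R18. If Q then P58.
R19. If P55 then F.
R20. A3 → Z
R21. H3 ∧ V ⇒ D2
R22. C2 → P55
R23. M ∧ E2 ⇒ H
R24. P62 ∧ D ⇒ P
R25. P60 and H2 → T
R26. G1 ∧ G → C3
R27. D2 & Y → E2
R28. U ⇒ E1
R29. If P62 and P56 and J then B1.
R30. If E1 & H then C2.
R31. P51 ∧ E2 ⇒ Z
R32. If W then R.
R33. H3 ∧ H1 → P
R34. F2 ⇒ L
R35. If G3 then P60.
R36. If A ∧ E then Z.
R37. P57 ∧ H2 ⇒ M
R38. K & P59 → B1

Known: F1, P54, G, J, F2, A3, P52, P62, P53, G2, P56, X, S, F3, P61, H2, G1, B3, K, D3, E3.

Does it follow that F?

Y  (by R1: S, P61)
E  (by R2: G, E3, G1)
B2  (by R3: F3, B3)
D2  (by R4: K, S, P61)
P57  (by R6: P52, H2)
C  (by R13: F1)
C1  (by R15: G1, P56)
Z  (by R20: A3)
E2  (by R27: D2, Y)
B1  (by R29: P62, P56, J)
L  (by R34: F2)
M  (by R37: P57, H2)
H1  (by R9: C1)
P60  (by R10: B2, L, Z)
H3  (by R17: B1, E, C)
H  (by R23: M, E2)
T  (by R25: P60, H2)
P  (by R33: H3, H1)
A1  (by R7: T, P)
U  (by R16: A1)
E1  (by R28: U)
C2  (by R30: E1, H)
P55  (by R22: C2)
F  (by R19: P55)

Yes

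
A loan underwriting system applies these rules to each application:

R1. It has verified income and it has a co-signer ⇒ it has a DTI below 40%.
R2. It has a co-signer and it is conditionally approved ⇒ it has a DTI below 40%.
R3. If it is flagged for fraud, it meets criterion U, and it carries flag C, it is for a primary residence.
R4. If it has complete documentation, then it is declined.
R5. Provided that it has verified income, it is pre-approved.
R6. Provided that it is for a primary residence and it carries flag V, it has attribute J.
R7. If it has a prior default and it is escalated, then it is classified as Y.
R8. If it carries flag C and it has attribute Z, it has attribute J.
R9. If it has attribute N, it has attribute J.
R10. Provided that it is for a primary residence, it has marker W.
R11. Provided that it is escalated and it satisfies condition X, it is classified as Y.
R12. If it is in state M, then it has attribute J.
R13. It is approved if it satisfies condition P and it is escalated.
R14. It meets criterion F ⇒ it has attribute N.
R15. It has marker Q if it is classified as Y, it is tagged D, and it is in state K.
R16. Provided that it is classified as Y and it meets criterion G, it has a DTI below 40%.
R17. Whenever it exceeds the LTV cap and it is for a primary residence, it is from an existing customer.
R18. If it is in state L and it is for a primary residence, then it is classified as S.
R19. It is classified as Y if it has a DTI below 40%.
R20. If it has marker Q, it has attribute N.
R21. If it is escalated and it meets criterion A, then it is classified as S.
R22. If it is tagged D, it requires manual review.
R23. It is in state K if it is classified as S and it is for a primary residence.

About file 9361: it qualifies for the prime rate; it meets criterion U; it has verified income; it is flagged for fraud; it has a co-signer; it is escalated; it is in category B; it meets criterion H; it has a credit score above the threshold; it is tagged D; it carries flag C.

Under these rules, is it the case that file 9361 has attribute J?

Forward chaining from the given facts derives: has a DTI below 40%, is for a primary residence, is pre-approved, has marker W, is classified as Y, requires manual review.
Rules concluding "it has attribute J": R6 needs "it carries flag V"; R8 needs "it has attribute Z"; R9 needs "it has attribute N"; R12 needs "it is in state M" — none of these are established.

No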